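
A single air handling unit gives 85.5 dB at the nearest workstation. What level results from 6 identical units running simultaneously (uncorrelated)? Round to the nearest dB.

With 6 equal, uncorrelated contributions the intensity is 6× that of one unit, giving a rise of 10·log₁₀ 6.
L_total = 85.5 + 10·log₁₀(6) = 85.5 + 7.782 = 93.28 dB.

93 dB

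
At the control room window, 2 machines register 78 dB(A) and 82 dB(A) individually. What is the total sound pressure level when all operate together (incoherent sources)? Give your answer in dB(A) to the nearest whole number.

For uncorrelated sources the intensities add, so convert each level to linear form, sum, and take 10·log₁₀ of the total.
Σ 10^(L/10) = 10^(78/10) + 10^(82/10) = 2.216e+08.
L_total = 10·log₁₀(2.216e+08) = 83.46 dB(A).

83 dB(A)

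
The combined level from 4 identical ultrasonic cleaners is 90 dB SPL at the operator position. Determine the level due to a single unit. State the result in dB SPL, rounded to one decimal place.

84.0 dB SPL

Dividing the total intensity by 4 lowers the level by 10·log₁₀ 4 = 6.021 dB: L₁ = 90 − 6.021.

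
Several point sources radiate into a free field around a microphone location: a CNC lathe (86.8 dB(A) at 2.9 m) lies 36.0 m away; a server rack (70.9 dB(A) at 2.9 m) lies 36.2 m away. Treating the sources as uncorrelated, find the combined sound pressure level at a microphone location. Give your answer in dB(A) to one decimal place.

65.0 dB(A)

First find each source's level at the receiver (point-source: −20·log₁₀(r/r_ref)), then combine on an intensity basis.
CNC lathe: 86.8 − 20·log₁₀(36.0/2.9) = 86.8 − 21.88 = 64.92 dB(A).
server rack: 70.9 − 20·log₁₀(36.2/2.9) = 70.9 − 21.93 = 48.97 dB(A).
Σ 10^(L/10) = 3.185e+06 → L_total = 10·log₁₀(3.185e+06) = 65.03 dB(A).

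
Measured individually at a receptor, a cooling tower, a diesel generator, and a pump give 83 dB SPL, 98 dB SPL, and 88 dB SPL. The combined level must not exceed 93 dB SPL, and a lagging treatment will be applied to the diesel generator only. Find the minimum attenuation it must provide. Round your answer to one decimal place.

The untreated sources together contribute 10^(83/10) + 10^(88/10) = 8.305e+08, i.e. 89.19 dB SPL.
To meet 93 dB SPL overall, the treated diesel generator may contribute at most 10^(93/10) − 8.305e+08 = 1.165e+09, i.e. 90.66 dB SPL.
Required insertion loss = 98 − 90.66 = 7.34 dB.

7.3 dB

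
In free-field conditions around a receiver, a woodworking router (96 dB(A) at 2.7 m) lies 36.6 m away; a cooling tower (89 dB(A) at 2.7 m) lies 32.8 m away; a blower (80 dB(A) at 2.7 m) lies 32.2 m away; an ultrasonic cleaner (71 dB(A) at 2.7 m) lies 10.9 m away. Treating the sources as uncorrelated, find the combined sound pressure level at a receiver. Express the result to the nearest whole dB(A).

75 dB(A)

First find each source's level at the receiver (point-source: −20·log₁₀(r/r_ref)), then combine on an intensity basis.
woodworking router: 96 − 20·log₁₀(36.6/2.7) = 96 − 22.64 = 73.36 dB(A).
cooling tower: 89 − 20·log₁₀(32.8/2.7) = 89 − 21.69 = 67.31 dB(A).
blower: 80 − 20·log₁₀(32.2/2.7) = 80 − 21.53 = 58.47 dB(A).
ultrasonic cleaner: 71 − 20·log₁₀(10.9/2.7) = 71 − 12.12 = 58.88 dB(A).
Σ 10^(L/10) = 2.852e+07 → L_total = 10·log₁₀(2.852e+07) = 74.55 dB(A).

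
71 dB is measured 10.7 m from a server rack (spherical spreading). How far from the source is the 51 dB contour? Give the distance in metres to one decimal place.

Point-source spreading drops the level by 20·log₁₀(r₂/r₁); inverting, r₂/r₁ = 10^(ΔL/20).
r₂ = 10.7·10^((71−51)/20) = 10.7·10^(20.0/20) = 107.00 m.

107.0 m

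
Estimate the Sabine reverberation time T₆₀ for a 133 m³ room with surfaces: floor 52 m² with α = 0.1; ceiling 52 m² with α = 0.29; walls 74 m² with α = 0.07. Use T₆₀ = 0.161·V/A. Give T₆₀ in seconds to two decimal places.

A = Σ Sᵢαᵢ = 52·0.1 + 52·0.29 + 74·0.07 = 25.46 m².
T₆₀ = 0.161·V/A = 0.161·133/25.46 = 0.841 s.

0.84 s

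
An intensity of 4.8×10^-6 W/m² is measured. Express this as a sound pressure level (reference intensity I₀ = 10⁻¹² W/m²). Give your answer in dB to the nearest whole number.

67 dB

Dividing by I₀ shifts the exponent by 12: I/I₀ = 4.8×10^6.
L = 10·(0.6812 + 6) = 66.81 dB.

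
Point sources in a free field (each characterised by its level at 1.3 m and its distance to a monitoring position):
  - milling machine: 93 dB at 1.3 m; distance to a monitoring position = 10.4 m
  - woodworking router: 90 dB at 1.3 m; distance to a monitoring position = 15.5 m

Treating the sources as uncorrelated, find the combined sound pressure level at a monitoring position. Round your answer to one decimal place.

First find each source's level at the receiver (point-source: −20·log₁₀(r/r_ref)), then combine on an intensity basis.
milling machine: 93 − 20·log₁₀(10.4/1.3) = 93 − 18.06 = 74.94 dB.
woodworking router: 90 − 20·log₁₀(15.5/1.3) = 90 − 21.53 = 68.47 dB.
Σ 10^(L/10) = 3.821e+07 → L_total = 10·log₁₀(3.821e+07) = 75.82 dB.

75.8 dB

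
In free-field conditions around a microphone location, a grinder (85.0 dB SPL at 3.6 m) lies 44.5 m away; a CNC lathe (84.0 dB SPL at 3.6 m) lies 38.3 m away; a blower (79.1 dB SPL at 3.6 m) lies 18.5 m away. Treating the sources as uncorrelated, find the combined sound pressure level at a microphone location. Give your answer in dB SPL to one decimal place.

68.7 dB SPL

First find each source's level at the receiver (point-source: −20·log₁₀(r/r_ref)), then combine on an intensity basis.
grinder: 85.0 − 20·log₁₀(44.5/3.6) = 85.0 − 21.84 = 63.16 dB SPL.
CNC lathe: 84.0 − 20·log₁₀(38.3/3.6) = 84.0 − 20.54 = 63.46 dB SPL.
blower: 79.1 − 20·log₁₀(18.5/3.6) = 79.1 − 14.22 = 64.88 dB SPL.
Σ 10^(L/10) = 7.367e+06 → L_total = 10·log₁₀(7.367e+06) = 68.67 dB SPL.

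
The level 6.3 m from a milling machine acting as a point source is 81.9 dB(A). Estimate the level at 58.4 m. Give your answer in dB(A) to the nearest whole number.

63 dB(A)

For a point source, L₂ = L₁ − 20·log₁₀(r₂/r₁).
L₂ = 81.9 − 20·log₁₀(58.4/6.3) = 81.9 − 19.341 = 62.56 dB(A).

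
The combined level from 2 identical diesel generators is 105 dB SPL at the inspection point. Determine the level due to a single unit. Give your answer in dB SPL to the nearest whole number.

102 dB SPL

Dividing the total intensity by 2 lowers the level by 10·log₁₀ 2 = 3.010 dB: L₁ = 105 − 3.010.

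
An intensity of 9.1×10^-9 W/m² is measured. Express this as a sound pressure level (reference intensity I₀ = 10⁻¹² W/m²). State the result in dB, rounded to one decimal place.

I/I₀ = 9.1×10^-9/10⁻¹² = 9.1×10^3, and L = 10·log₁₀(I/I₀).
L = 10·(0.9590 + 3) = 39.59 dB.

39.6 dB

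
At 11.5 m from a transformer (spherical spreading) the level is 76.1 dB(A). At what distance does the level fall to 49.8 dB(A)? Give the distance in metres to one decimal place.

237.5 m

The 26.3 dB drop corresponds to a distance ratio of 10^(26.3/20) for a point source.
r₂ = 11.5·10^((76.1−49.8)/20) = 11.5·10^(26.3/20) = 237.52 m.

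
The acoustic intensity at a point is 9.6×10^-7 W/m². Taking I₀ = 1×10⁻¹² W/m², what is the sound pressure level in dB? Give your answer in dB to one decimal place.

59.8 dB

L = 10·log₁₀(I/I₀) = 10·log₁₀(9.6×10^-7/10⁻¹²) = 10·log₁₀(9.6×10^5).
L = 10·(0.9823 + 5) = 59.82 dB.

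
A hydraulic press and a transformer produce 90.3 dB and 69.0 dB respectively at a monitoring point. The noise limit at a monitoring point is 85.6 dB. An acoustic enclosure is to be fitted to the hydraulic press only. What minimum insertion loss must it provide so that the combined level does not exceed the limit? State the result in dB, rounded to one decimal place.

Fixed contribution from the other source: Σ 10^(L/10) = 10^(69.0/10) = 7.943e+06 (69.00 dB).
The limit corresponds to 10^(85.6/10) = 3.631e+08; subtracting the fixed part leaves 3.551e+08 for the hydraulic press, i.e. 85.50 dB.
So the hydraulic press must be reduced from 90.3 to 85.50 dB: IL = 4.80 dB.

4.8 dB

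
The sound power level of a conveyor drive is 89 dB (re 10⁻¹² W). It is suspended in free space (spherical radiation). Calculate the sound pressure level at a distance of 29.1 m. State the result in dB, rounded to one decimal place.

48.7 dB

Free-field spherical radiation: L_p = L_w − 10·log₁₀(4π·r²), r = 29.1 m.
4π·r² = 1.064e+04 m², 10·log₁₀ of that is 40.270 dB.
L_p = 89 − 40.270 = 48.73 dB.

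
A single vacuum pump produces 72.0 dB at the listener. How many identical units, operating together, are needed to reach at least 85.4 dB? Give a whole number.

22

The shortfall is 85.4 − 72.0 = 13.4 dB, and N units add 10·log₁₀ N, so need 10·log₁₀ N ≥ 13.4.
N ≥ 10^(13.4/10) = 21.878, so N = 22.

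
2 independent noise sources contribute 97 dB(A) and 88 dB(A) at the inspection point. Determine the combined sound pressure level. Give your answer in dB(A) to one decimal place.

For uncorrelated sources the intensities add, so convert each level to linear form, sum, and take 10·log₁₀ of the total.
Σ 10^(L/10) = 10^(97/10) + 10^(88/10) = 5.643e+09.
L_total = 10·log₁₀(5.643e+09) = 97.51 dB(A).

97.5 dB(A)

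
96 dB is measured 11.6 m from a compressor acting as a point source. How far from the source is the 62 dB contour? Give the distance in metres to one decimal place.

581.4 m

The 34.0 dB drop corresponds to a distance ratio of 10^(34.0/20) for a point source.
r₂ = 11.6·10^((96−62)/20) = 11.6·10^(34.0/20) = 581.38 m.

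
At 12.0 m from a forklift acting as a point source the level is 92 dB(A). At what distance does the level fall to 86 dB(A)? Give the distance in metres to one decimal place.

23.9 m

For a point source L₁ − L₂ = 20·log₁₀(r₂/r₁), so r₂ = r₁·10^((L₁−L₂)/20).
r₂ = 12.0·10^((92−86)/20) = 12.0·10^(6.0/20) = 23.94 m.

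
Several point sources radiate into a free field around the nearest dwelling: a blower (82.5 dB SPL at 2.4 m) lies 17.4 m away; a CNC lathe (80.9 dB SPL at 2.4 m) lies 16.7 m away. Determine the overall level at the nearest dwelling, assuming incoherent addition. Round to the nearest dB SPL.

First find each source's level at the receiver (point-source: −20·log₁₀(r/r_ref)), then combine on an intensity basis.
blower: 82.5 − 20·log₁₀(17.4/2.4) = 82.5 − 17.21 = 65.29 dB SPL.
CNC lathe: 80.9 − 20·log₁₀(16.7/2.4) = 80.9 − 16.85 = 64.05 dB SPL.
Σ 10^(L/10) = 5.924e+06 → L_total = 10·log₁₀(5.924e+06) = 67.73 dB SPL.

68 dB SPL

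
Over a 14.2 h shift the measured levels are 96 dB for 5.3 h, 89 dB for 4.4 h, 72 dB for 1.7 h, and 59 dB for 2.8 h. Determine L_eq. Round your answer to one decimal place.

92.4 dB

L_eq = 10·log₁₀[(1/T)·Σ tᵢ·10^(Lᵢ/10)] with T = 14.2 h.
Σ tᵢ·10^(Lᵢ/10) = 5.3·10^(96/10) + 4.4·10^(89/10) + 1.7·10^(72/10) + 2.8·10^(59/10) = 2.462e+10.
L_eq = 10·log₁₀(2.462e+10/14.2) = 92.39 dB.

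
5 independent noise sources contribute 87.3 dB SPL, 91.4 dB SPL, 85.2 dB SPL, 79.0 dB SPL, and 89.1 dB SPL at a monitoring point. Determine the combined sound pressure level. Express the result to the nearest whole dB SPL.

For uncorrelated sources the intensities add, so convert each level to linear form, sum, and take 10·log₁₀ of the total.
Σ 10^(L/10) = 10^(87.3/10) + 10^(91.4/10) + 10^(85.2/10) + 10^(79.0/10) + 10^(89.1/10) = 3.141e+09.
L_total = 10·log₁₀(3.141e+09) = 94.97 dB SPL.

95 dB SPL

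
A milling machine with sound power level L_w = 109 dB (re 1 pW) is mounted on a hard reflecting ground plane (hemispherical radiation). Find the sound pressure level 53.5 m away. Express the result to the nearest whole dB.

The power spreads over a hemisphere of area 2π·r², so L_p = L_w − 10·log₁₀(2π·r²).
2π·r² = 1.798e+04 m², 10·log₁₀ of that is 42.549 dB.
L_p = 109 − 42.549 = 66.45 dB.

66 dB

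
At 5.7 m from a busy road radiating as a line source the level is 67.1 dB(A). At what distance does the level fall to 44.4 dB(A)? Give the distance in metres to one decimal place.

1061.4 m

For a line source L₁ − L₂ = 10·log₁₀(r₂/r₁), so r₂ = r₁·10^((L₁−L₂)/10).
r₂ = 5.7·10^((67.1−44.4)/10) = 5.7·10^(22.7/10) = 1061.39 m.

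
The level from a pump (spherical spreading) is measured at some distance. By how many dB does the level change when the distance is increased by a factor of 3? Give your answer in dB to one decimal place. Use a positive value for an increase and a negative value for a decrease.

-9.5 dB

With spherical spreading the level changes by −20·log₁₀(r₂/r₁).
ΔL = −20·log₁₀(3) = -9.54 dB.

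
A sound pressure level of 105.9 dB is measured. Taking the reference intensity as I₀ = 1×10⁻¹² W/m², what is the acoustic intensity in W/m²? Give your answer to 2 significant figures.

L = 10·log₁₀(I/I₀) ⇒ I = I₀·10^(L/10) = 10⁻¹² × 10^10.59.

0.039 W/m²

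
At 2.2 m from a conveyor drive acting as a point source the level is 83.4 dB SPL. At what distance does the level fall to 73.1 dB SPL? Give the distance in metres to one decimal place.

For a point source L₁ − L₂ = 20·log₁₀(r₂/r₁), so r₂ = r₁·10^((L₁−L₂)/20).
r₂ = 2.2·10^((83.4−73.1)/20) = 2.2·10^(10.3/20) = 7.20 m.

7.2 m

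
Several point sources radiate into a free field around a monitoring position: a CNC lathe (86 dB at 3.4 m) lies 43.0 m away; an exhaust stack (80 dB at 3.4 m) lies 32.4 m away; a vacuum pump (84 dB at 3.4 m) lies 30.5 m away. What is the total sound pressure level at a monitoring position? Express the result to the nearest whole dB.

68 dB

First find each source's level at the receiver (point-source: −20·log₁₀(r/r_ref)), then combine on an intensity basis.
CNC lathe: 86 − 20·log₁₀(43.0/3.4) = 86 − 22.04 = 63.96 dB.
exhaust stack: 80 − 20·log₁₀(32.4/3.4) = 80 − 19.58 = 60.42 dB.
vacuum pump: 84 − 20·log₁₀(30.5/3.4) = 84 − 19.06 = 64.94 dB.
Σ 10^(L/10) = 6.712e+06 → L_total = 10·log₁₀(6.712e+06) = 68.27 dB.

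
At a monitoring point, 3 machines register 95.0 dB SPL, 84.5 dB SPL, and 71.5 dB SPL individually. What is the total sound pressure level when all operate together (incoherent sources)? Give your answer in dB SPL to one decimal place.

Incoherent sources combine by intensity addition: L_total = 10·log₁₀(Σ 10^(L_i/10)).
Σ 10^(L/10) = 10^(95.0/10) + 10^(84.5/10) + 10^(71.5/10) = 3.458e+09.
L_total = 10·log₁₀(3.458e+09) = 95.39 dB SPL.

95.4 dB SPL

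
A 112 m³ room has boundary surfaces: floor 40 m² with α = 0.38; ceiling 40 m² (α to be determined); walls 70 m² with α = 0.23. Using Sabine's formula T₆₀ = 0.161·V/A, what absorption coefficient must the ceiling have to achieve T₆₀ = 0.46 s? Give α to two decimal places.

0.20

A = 0.161·V/T₆₀ = 0.161·112/0.46 = 39.20 m² sabins.
Absorption from the other surfaces = 40·0.38 + 70·0.23 = 31.30 m², so the ceiling must supply 7.90 m² over 40 m².
α = 7.90/40 = 0.197.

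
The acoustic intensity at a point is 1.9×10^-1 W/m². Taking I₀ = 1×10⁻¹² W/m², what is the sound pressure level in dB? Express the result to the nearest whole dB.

113 dB

L = 10·log₁₀(I/I₀) = 10·log₁₀(1.9×10^-1/10⁻¹²) = 10·log₁₀(1.9×10^11).
L = 10·(0.2788 + 11) = 112.79 dB.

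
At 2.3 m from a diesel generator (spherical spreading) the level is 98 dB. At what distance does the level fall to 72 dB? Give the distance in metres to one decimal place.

45.9 m

The 26.0 dB drop corresponds to a distance ratio of 10^(26.0/20) for a point source.
r₂ = 2.3·10^((98−72)/20) = 2.3·10^(26.0/20) = 45.89 m.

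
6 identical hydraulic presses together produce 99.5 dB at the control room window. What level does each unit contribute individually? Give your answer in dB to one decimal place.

6 equal contributions raise the level by 10·log₁₀ 6 = 7.782 dB, so each unit alone gives 99.5 − 7.782.

91.7 dB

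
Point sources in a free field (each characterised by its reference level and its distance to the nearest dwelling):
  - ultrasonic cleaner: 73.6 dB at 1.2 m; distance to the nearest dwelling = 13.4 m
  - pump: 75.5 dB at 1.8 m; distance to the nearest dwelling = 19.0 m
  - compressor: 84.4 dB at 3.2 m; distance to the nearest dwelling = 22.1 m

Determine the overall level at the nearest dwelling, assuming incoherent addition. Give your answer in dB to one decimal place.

First find each source's level at the receiver (point-source: −20·log₁₀(r/r_ref)), then combine on an intensity basis.
ultrasonic cleaner: 73.6 − 20·log₁₀(13.4/1.2) = 73.6 − 20.96 = 52.64 dB.
pump: 75.5 − 20·log₁₀(19.0/1.8) = 75.5 − 20.47 = 55.03 dB.
compressor: 84.4 − 20·log₁₀(22.1/3.2) = 84.4 − 16.78 = 67.62 dB.
Σ 10^(L/10) = 6.277e+06 → L_total = 10·log₁₀(6.277e+06) = 67.98 dB.

68.0 dB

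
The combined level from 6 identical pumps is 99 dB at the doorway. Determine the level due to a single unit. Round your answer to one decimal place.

91.2 dB

6 equal contributions raise the level by 10·log₁₀ 6 = 7.782 dB, so each unit alone gives 99 − 7.782.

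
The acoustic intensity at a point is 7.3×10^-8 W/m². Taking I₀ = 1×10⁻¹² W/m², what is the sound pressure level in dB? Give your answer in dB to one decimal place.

48.6 dB

I/I₀ = 7.3×10^-8/10⁻¹² = 7.3×10^4, and L = 10·log₁₀(I/I₀).
L = 10·(0.8633 + 4) = 48.63 dB.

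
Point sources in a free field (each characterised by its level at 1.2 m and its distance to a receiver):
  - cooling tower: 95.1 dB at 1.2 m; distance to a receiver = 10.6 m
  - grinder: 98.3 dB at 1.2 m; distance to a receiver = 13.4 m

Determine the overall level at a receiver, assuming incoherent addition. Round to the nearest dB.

80 dB

Propagate each source to the receiver with L = L_ref − 20·log₁₀(r/r_ref), then add intensities.
cooling tower: 95.1 − 20·log₁₀(10.6/1.2) = 95.1 − 18.92 = 76.18 dB.
grinder: 98.3 − 20·log₁₀(13.4/1.2) = 98.3 − 20.96 = 77.34 dB.
Σ 10^(L/10) = 9.569e+07 → L_total = 10·log₁₀(9.569e+07) = 79.81 dB.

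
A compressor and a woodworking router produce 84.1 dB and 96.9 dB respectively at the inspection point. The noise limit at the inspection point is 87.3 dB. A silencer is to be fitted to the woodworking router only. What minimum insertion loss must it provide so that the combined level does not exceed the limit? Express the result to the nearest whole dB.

Everything except the woodworking router sums to 10^(84.1/10) = 2.570e+08 in linear terms, 84.10 dB.
The limit corresponds to 10^(87.3/10) = 5.370e+08; subtracting the fixed part leaves 2.800e+08 for the woodworking router, i.e. 84.47 dB.
Required insertion loss = 96.9 − 84.47 = 12.43 dB.

12 dB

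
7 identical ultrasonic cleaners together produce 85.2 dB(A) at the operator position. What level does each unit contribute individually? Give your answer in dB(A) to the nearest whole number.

Dividing the total intensity by 7 lowers the level by 10·log₁₀ 7 = 8.451 dB: L₁ = 85.2 − 8.451.

77 dB(A)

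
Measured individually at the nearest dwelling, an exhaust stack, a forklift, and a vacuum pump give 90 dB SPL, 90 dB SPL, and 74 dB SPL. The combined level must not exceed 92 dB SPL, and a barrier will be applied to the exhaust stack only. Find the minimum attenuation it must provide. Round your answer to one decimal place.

Fixed contribution from the other sources: Σ 10^(L/10) = 10^(90/10) + 10^(74/10) = 1.025e+09 (90.11 dB SPL).
The limit corresponds to 10^(92/10) = 1.585e+09; subtracting the fixed part leaves 5.598e+08 for the exhaust stack, i.e. 87.48 dB SPL.
Required insertion loss = 90 − 87.48 = 2.52 dB.

2.5 dB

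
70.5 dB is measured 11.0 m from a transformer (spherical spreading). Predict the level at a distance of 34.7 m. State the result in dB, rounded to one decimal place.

Spherical spreading from a point source gives a 20·log₁₀(r₂/r₁) drop.
L₂ = 70.5 − 20·log₁₀(34.7/11.0) = 70.5 − 9.979 = 60.52 dB.

60.5 dB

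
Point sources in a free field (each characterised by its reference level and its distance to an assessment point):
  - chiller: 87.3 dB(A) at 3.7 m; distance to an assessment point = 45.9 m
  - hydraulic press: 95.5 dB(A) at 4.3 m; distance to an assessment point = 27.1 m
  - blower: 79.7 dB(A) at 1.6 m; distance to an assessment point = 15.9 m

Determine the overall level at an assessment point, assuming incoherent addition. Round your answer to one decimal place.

79.7 dB(A)

Apply inverse-square spreading to bring every level to the receiver, then sum 10^(L/10).
chiller: 87.3 − 20·log₁₀(45.9/3.7) = 87.3 − 21.87 = 65.43 dB(A).
hydraulic press: 95.5 − 20·log₁₀(27.1/4.3) = 95.5 − 15.99 = 79.51 dB(A).
blower: 79.7 − 20·log₁₀(15.9/1.6) = 79.7 − 19.95 = 59.75 dB(A).
Σ 10^(L/10) = 9.376e+07 → L_total = 10·log₁₀(9.376e+07) = 79.72 dB(A).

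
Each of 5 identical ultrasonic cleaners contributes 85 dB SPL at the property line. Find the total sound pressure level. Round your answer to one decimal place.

With 5 equal, uncorrelated contributions the intensity is 5× that of one unit, giving a rise of 10·log₁₀ 5.
L_total = 85 + 10·log₁₀(5) = 85 + 6.990 = 91.99 dB SPL.

92.0 dB SPL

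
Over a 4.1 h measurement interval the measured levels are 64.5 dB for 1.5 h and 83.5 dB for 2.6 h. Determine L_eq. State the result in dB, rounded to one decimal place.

81.6 dB

L_eq = 10·log₁₀[(1/T)·Σ tᵢ·10^(Lᵢ/10)] with T = 4.1 h.
Σ tᵢ·10^(Lᵢ/10) = 1.5·10^(64.5/10) + 2.6·10^(83.5/10) = 5.863e+08.
L_eq = 10·log₁₀(5.863e+08/4.1) = 81.55 dB.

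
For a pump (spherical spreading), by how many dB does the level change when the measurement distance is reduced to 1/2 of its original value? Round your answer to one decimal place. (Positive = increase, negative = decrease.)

A point source loses 6 dB per doubling of distance; generally ΔL = −20·log₁₀(r₂/r₁).
ΔL = −20·log₁₀(0.5) = +6.02 dB.

+6.0 dB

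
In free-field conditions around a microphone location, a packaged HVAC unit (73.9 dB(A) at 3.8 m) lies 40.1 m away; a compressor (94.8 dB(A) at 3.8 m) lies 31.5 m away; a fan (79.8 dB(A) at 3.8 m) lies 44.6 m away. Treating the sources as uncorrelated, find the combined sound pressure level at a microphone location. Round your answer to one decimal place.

Propagate each source to the receiver with L = L_ref − 20·log₁₀(r/r_ref), then add intensities.
packaged HVAC unit: 73.9 − 20·log₁₀(40.1/3.8) = 73.9 − 20.47 = 53.43 dB(A).
compressor: 94.8 − 20·log₁₀(31.5/3.8) = 94.8 − 18.37 = 76.43 dB(A).
fan: 79.8 − 20·log₁₀(44.6/3.8) = 79.8 − 21.39 = 58.41 dB(A).
Σ 10^(L/10) = 4.486e+07 → L_total = 10·log₁₀(4.486e+07) = 76.52 dB(A).

76.5 dB(A)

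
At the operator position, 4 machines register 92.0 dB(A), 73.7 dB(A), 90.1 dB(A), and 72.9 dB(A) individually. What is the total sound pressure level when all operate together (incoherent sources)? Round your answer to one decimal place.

94.2 dB(A)

For uncorrelated sources the intensities add, so convert each level to linear form, sum, and take 10·log₁₀ of the total.
Σ 10^(L/10) = 10^(92.0/10) + 10^(73.7/10) + 10^(90.1/10) + 10^(72.9/10) = 2.651e+09.
L_total = 10·log₁₀(2.651e+09) = 94.23 dB(A).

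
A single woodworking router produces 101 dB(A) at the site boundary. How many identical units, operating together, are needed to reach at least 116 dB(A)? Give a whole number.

32

The shortfall is 116 − 101 = 15.0 dB, and N units add 10·log₁₀ N, so need 10·log₁₀ N ≥ 15.0.
N ≥ 10^(15.0/10) = 31.623, so N = 32.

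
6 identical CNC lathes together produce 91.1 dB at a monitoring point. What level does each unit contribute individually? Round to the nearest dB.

6 equal contributions raise the level by 10·log₁₀ 6 = 7.782 dB, so each unit alone gives 91.1 − 7.782.

83 dB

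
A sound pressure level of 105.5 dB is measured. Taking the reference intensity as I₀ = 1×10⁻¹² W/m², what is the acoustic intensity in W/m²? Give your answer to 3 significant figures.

I = I₀·10^(L/10) = 10⁻¹² × 10^(105.5/10) = 10^(-1.450).

0.0355 W/m²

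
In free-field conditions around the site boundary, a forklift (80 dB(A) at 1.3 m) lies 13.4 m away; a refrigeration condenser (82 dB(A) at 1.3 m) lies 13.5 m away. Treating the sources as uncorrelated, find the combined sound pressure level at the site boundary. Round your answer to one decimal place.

First find each source's level at the receiver (point-source: −20·log₁₀(r/r_ref)), then combine on an intensity basis.
forklift: 80 − 20·log₁₀(13.4/1.3) = 80 − 20.26 = 59.74 dB(A).
refrigeration condenser: 82 − 20·log₁₀(13.5/1.3) = 82 − 20.33 = 61.67 dB(A).
Σ 10^(L/10) = 2.411e+06 → L_total = 10·log₁₀(2.411e+06) = 63.82 dB(A).

63.8 dB(A)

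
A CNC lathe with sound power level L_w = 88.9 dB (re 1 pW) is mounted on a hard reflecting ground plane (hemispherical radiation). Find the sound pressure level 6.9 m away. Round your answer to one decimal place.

L_p = L_w − 10·log₁₀(2π·r²) with r = 6.9 m.
2π·r² = 299.1 m², 10·log₁₀ of that is 24.759 dB.
L_p = 88.9 − 24.759 = 64.14 dB.

64.1 dB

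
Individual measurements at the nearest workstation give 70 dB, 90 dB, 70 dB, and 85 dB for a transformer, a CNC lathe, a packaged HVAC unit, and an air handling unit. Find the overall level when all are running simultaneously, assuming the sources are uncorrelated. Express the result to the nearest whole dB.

91 dB

For uncorrelated sources the intensities add, so convert each level to linear form, sum, and take 10·log₁₀ of the total.
Σ 10^(L/10) = 10^(70/10) + 10^(90/10) + 10^(70/10) + 10^(85/10) = 1.336e+09.
L_total = 10·log₁₀(1.336e+09) = 91.26 dB.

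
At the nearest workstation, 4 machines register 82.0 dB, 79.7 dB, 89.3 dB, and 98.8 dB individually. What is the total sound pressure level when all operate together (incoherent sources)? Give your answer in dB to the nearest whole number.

Incoherent sources combine by intensity addition: L_total = 10·log₁₀(Σ 10^(L_i/10)).
Σ 10^(L/10) = 10^(82.0/10) + 10^(79.7/10) + 10^(89.3/10) + 10^(98.8/10) = 8.689e+09.
L_total = 10·log₁₀(8.689e+09) = 99.39 dB.

99 dB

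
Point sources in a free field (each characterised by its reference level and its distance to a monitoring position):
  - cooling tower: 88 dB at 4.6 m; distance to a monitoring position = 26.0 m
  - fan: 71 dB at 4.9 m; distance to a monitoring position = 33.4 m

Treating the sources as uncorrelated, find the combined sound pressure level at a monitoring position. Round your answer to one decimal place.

Apply inverse-square spreading to bring every level to the receiver, then sum 10^(L/10).
cooling tower: 88 − 20·log₁₀(26.0/4.6) = 88 − 15.04 = 72.96 dB.
fan: 71 − 20·log₁₀(33.4/4.9) = 71 − 16.67 = 54.33 dB.
Σ 10^(L/10) = 2.002e+07 → L_total = 10·log₁₀(2.002e+07) = 73.01 dB.

73.0 dB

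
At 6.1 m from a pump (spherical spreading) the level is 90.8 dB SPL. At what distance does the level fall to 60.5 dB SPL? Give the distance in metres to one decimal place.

199.7 m

The 30.3 dB drop corresponds to a distance ratio of 10^(30.3/20) for a point source.
r₂ = 6.1·10^((90.8−60.5)/20) = 6.1·10^(30.3/20) = 199.68 m.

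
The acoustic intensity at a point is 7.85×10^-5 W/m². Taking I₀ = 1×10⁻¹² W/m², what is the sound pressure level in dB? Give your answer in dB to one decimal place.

78.9 dB

L = 10·log₁₀(I/I₀) = 10·log₁₀(7.85×10^-5/10⁻¹²) = 10·log₁₀(7.85×10^7).
L = 10·(0.8949 + 7) = 78.95 dB.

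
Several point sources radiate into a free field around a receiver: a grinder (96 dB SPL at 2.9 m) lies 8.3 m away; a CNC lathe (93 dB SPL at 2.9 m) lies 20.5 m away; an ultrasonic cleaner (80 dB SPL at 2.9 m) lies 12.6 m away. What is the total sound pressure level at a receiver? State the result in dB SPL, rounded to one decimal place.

87.3 dB SPL

Apply inverse-square spreading to bring every level to the receiver, then sum 10^(L/10).
grinder: 96 − 20·log₁₀(8.3/2.9) = 96 − 9.13 = 86.87 dB SPL.
CNC lathe: 93 − 20·log₁₀(20.5/2.9) = 93 − 16.99 = 76.01 dB SPL.
ultrasonic cleaner: 80 − 20·log₁₀(12.6/2.9) = 80 − 12.76 = 67.24 dB SPL.
Σ 10^(L/10) = 5.312e+08 → L_total = 10·log₁₀(5.312e+08) = 87.25 dB SPL.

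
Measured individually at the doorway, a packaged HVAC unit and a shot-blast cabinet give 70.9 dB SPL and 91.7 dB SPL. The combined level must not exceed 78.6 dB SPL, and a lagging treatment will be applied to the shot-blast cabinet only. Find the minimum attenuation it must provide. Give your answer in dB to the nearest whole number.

Fixed contribution from the other source: Σ 10^(L/10) = 10^(70.9/10) = 1.230e+07 (70.90 dB SPL).
To meet 78.6 dB SPL overall, the treated shot-blast cabinet may contribute at most 10^(78.6/10) − 1.230e+07 = 6.014e+07, i.e. 77.79 dB SPL.
Required insertion loss = 91.7 − 77.79 = 13.91 dB.

14 dB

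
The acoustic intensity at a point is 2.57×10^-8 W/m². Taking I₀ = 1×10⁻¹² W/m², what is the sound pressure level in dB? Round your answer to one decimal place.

Dividing by I₀ shifts the exponent by 12: I/I₀ = 2.57×10^4.
L = 10·(0.4099 + 4) = 44.10 dB.

44.1 dB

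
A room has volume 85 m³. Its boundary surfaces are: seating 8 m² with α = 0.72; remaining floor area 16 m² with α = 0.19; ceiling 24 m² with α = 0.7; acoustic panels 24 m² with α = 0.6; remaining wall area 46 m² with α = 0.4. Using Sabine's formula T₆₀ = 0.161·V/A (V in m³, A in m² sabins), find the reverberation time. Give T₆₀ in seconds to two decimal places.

Total absorption A = 8·0.72 + 16·0.19 + 24·0.7 + 24·0.6 + 46·0.4 = 58.40 m² sabins.
T₆₀ = 0.161 × 85 / 58.40 = 0.234 s.

0.23 s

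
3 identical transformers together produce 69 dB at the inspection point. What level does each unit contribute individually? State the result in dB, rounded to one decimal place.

64.2 dB

For N identical incoherent sources L_total = L₁ + 10·log₁₀ N, so L₁ = 69 − 10·log₁₀(3) = 69 − 4.771.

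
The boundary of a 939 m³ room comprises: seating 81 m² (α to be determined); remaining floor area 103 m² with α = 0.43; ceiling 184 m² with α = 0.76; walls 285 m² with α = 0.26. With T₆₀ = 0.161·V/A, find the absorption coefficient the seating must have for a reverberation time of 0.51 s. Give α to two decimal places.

0.47

A = 0.161·V/T₆₀ = 0.161·939/0.51 = 296.43 m² sabins.
Absorption from the other surfaces = 103·0.43 + 184·0.76 + 285·0.26 = 258.23 m², so the seating must supply 38.20 m² over 81 m².
α = 38.20/81 = 0.472.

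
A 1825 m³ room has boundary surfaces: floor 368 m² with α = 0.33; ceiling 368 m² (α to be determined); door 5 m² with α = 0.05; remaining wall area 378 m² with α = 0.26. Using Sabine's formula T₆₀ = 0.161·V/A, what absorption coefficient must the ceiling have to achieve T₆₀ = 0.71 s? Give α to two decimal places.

From T₆₀ = 0.161·V/A, the target T₆₀ = 0.71 s needs A = 0.161·1825/0.71 = 413.84 m².
Absorption from the other surfaces = 368·0.33 + 5·0.05 + 378·0.26 = 219.97 m², so the ceiling must supply 193.87 m² over 368 m².
α = 193.87/368 = 0.527.

0.53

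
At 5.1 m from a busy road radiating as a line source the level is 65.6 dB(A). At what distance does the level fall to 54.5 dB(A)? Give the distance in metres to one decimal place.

The 11.1 dB drop corresponds to a distance ratio of 10^(11.1/10) for a line source.
r₂ = 5.1·10^((65.6−54.5)/10) = 5.1·10^(11.1/10) = 65.70 m.

65.7 m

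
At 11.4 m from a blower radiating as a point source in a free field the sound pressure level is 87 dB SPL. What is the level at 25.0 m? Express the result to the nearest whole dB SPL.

80 dB SPL

For a point source, L₂ = L₁ − 20·log₁₀(r₂/r₁).
L₂ = 87 − 20·log₁₀(25.0/11.4) = 87 − 6.821 = 80.18 dB SPL.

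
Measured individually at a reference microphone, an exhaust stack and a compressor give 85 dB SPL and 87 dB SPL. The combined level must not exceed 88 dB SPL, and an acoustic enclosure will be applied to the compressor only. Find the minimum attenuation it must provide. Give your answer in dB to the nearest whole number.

The untreated sources together contribute 10^(85/10) = 3.162e+08, i.e. 85.00 dB SPL.
To meet 88 dB SPL overall, the treated compressor may contribute at most 10^(88/10) − 3.162e+08 = 3.147e+08, i.e. 84.98 dB SPL.
So the compressor must be reduced from 87 to 84.98 dB SPL: IL = 2.02 dB.

2 dB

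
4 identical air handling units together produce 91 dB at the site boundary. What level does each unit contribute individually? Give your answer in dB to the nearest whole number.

For N identical incoherent sources L_total = L₁ + 10·log₁₀ N, so L₁ = 91 − 10·log₁₀(4) = 91 − 6.021.

85 dB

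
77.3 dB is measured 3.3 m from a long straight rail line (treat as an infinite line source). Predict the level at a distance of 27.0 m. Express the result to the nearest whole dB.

Line-source attenuation: ΔL = 10·log₁₀(r₂/r₁) = 10·log₁₀(27.0/3.3) = 9.128 dB.
L₂ = 77.3 − 10·log₁₀(27.0/3.3) = 77.3 − 9.128 = 68.17 dB.

68 dB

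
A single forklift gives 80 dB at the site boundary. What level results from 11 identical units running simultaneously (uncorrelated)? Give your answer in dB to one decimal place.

90.4 dB

L_total = L₁ + 10·log₁₀ N for N identical incoherent sources.
L_total = 80 + 10·log₁₀(11) = 80 + 10.414 = 90.41 dB.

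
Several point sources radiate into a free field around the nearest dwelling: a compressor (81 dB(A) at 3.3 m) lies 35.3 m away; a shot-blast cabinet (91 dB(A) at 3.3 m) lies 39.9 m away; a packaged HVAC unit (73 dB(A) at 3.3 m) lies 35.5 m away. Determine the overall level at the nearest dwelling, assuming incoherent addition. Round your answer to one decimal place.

First find each source's level at the receiver (point-source: −20·log₁₀(r/r_ref)), then combine on an intensity basis.
compressor: 81 − 20·log₁₀(35.3/3.3) = 81 − 20.59 = 60.41 dB(A).
shot-blast cabinet: 91 − 20·log₁₀(39.9/3.3) = 91 − 21.65 = 69.35 dB(A).
packaged HVAC unit: 73 − 20·log₁₀(35.5/3.3) = 73 − 20.63 = 52.37 dB(A).
Σ 10^(L/10) = 9.884e+06 → L_total = 10·log₁₀(9.884e+06) = 69.95 dB(A).

69.9 dB(A)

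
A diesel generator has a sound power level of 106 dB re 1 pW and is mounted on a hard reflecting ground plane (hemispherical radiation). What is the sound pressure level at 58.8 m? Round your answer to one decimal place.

62.6 dB

Free-field hemispherical radiation: L_p = L_w − 10·log₁₀(2π·r²), r = 58.8 m.
2π·r² = 2.172e+04 m², 10·log₁₀ of that is 43.369 dB.
L_p = 106 − 43.369 = 62.63 dB.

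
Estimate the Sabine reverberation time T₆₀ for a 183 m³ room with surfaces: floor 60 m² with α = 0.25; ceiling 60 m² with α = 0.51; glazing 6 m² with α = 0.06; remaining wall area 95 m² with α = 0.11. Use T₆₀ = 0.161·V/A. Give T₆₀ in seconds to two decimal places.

Summing Sᵢαᵢ: 60·0.25 + 60·0.51 + 6·0.06 + 95·0.11 = 56.41 m².
T₆₀ = 0.161 × 183 / 56.41 = 0.522 s.

0.52 s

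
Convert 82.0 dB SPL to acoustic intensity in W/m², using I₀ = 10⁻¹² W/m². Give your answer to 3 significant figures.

I = I₀·10^(L/10) = 10⁻¹² × 10^(82.0/10) = 10^(-3.800).

0.000158 W/m²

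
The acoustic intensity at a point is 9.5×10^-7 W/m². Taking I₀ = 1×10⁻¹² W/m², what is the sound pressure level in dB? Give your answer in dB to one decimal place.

59.8 dB

I/I₀ = 9.5×10^-7/10⁻¹² = 9.5×10^5, and L = 10·log₁₀(I/I₀).
L = 10·(0.9777 + 5) = 59.78 dB.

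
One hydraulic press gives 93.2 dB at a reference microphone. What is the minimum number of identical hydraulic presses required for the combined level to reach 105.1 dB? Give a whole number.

Need L₁ + 10·log₁₀ N ≥ 105.1, i.e. log₁₀ N ≥ 1.19.
N ≥ 10^(11.9/10) = 15.488, so N = 16.

16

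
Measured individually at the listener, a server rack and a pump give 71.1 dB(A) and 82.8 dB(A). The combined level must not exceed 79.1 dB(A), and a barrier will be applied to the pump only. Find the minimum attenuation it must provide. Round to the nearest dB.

4 dB

Fixed contribution from the other source: Σ 10^(L/10) = 10^(71.1/10) = 1.288e+07 (71.10 dB(A)).
To meet 79.1 dB(A) overall, the treated pump may contribute at most 10^(79.1/10) − 1.288e+07 = 6.840e+07, i.e. 78.35 dB(A).
So the pump must be reduced from 82.8 to 78.35 dB(A): IL = 4.45 dB.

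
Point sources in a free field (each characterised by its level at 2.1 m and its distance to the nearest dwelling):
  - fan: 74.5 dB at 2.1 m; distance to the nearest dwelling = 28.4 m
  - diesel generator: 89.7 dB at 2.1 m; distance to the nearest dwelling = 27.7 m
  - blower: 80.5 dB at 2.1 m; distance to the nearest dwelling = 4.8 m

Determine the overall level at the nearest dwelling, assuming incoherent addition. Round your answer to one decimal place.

74.3 dB

Apply inverse-square spreading to bring every level to the receiver, then sum 10^(L/10).
fan: 74.5 − 20·log₁₀(28.4/2.1) = 74.5 − 22.62 = 51.88 dB.
diesel generator: 89.7 − 20·log₁₀(27.7/2.1) = 89.7 − 22.41 = 67.29 dB.
blower: 80.5 − 20·log₁₀(4.8/2.1) = 80.5 − 7.18 = 73.32 dB.
Σ 10^(L/10) = 2.699e+07 → L_total = 10·log₁₀(2.699e+07) = 74.31 dB.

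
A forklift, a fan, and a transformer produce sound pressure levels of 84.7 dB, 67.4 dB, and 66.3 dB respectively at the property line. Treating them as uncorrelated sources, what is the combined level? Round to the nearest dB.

85 dB

Incoherent sources combine by intensity addition: L_total = 10·log₁₀(Σ 10^(L_i/10)).
Σ 10^(L/10) = 10^(84.7/10) + 10^(67.4/10) + 10^(66.3/10) = 3.049e+08.
L_total = 10·log₁₀(3.049e+08) = 84.84 dB.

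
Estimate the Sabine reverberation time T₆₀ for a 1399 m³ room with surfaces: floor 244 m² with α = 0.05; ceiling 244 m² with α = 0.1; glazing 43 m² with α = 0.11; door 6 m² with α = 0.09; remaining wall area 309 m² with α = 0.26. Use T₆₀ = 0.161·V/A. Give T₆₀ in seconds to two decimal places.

Summing Sᵢαᵢ: 244·0.05 + 244·0.1 + 43·0.11 + 6·0.09 + 309·0.26 = 122.21 m².
T₆₀ = 0.161 × 1399 / 122.21 = 1.843 s.

1.84 s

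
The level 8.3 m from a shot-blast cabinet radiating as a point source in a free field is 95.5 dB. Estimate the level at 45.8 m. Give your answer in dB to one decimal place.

Point-source attenuation: ΔL = 20·log₁₀(r₂/r₁) = 20·log₁₀(45.8/8.3) = 14.836 dB.
L₂ = 95.5 − 20·log₁₀(45.8/8.3) = 95.5 − 14.836 = 80.66 dB.

80.7 dB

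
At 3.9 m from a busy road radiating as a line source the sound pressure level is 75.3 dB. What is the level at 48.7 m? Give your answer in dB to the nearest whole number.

64 dB

Line-source attenuation: ΔL = 10·log₁₀(r₂/r₁) = 10·log₁₀(48.7/3.9) = 10.965 dB.
L₂ = 75.3 − 10·log₁₀(48.7/3.9) = 75.3 − 10.965 = 64.34 dB.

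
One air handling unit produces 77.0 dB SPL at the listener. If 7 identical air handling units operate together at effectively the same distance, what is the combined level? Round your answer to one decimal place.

85.5 dB SPL

With 7 equal, uncorrelated contributions the intensity is 7× that of one unit, giving a rise of 10·log₁₀ 7.
L_total = 77.0 + 10·log₁₀(7) = 77.0 + 8.451 = 85.45 dB SPL.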